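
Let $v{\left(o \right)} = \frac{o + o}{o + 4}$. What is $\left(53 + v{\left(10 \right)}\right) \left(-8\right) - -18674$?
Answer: $\frac{127670}{7} \approx 18239.0$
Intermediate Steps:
$v{\left(o \right)} = \frac{2 o}{4 + o}$
$\left(53 + v{\left(10 \right)}\right) \left(-8\right) - -18674 = \left(53 + 2 \cdot 10 \frac{1}{4 + 10}\right) \left(-8\right) - -18674 = \left(53 + 2 \cdot 10 \cdot \frac{1}{14}\right) \left(-8\right) + 18674 = \left(53 + \frac{10}{7}\right) \left(-8\right) + 18674 = \frac{381}{7} \left(-8\right) + 18674 = - \frac{3048}{7} + 18674 = \frac{127670}{7}$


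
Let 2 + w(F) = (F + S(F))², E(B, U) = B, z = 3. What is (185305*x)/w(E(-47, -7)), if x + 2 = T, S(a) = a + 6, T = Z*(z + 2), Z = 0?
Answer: -185305/3871 ≈ -47.870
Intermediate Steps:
T = 0 (T = 0*(3 + 2) = 0*5 = 0)
S(a) = 6 + a
x = -2 (x = -2 + 0 = -2)
w(F) = -2 + (6 + 2*F)² (w(F) = -2 + (F + (6 + F))² = -2 + (6 + 2*F)²)
(185305*x)/w(E(-47, -7)) = (185305*(-2))/(-2 + 4*(3 - 47)²) = -370610/(-2 + 4*(-44)²) = -370610/(-2 + 4*1936) = -370610/(-2 + 7744) = -370610/7742 = -370610*1/7742 = -185305/3871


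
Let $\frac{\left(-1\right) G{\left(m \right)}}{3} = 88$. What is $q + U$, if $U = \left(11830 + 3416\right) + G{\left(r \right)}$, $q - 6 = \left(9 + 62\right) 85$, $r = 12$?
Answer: $21023$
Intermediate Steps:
$G{\left(m \right)} = -264$ ($G{\left(m \right)} = \left(-3\right) 88 = -264$)
$q = 6041$ ($q = 6 + \left(9 + 62\right) 85 = 6 + 71 \cdot 85 = 6 + 6035 = 6041$)
$U = 14982$ ($U = \left(11830 + 3416\right) - 264 = 15246 - 264 = 14982$)
$q + U = 6041 + 14982 = 21023$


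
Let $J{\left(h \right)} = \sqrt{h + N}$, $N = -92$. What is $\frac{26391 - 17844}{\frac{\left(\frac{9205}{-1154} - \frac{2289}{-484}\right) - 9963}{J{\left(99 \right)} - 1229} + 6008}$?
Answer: $\frac{6057222436828072122750060}{4263590974074273416055737} - \frac{6643358840354071836 \sqrt{7}}{4263590974074273416055737} \approx 1.4207$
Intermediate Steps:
$J{\left(h \right)} = \sqrt{-92 + h}$ ($J{\left(h \right)} = \sqrt{h - 92} = \sqrt{-92 + h}$)
$\frac{26391 - 17844}{\frac{\left(\frac{9205}{-1154} - \frac{2289}{-484}\right) - 9963}{J{\left(99 \right)} - 1229} + 6008} = \frac{26391 - 17844}{\frac{\left(\frac{9205}{-1154} - \frac{2289}{-484}\right) - 9963}{\sqrt{-92 + 99} - 1229} + 6008} = \frac{8547}{\frac{\left(9205 \left(- \frac{1}{1154}\right) - - \frac{2289}{484}\right) - 9963}{\sqrt{7} - 1229} + 6008} = \frac{8547}{\frac{\left(- \frac{9205}{1154} + \frac{2289}{484}\right) - 9963}{-1229 + \sqrt{7}} + 6008} = \frac{8547}{\frac{- \frac{906857}{279268} - 9963}{-1229 + \sqrt{7}} + 6008} = \frac{8547}{- \frac{2783253941}{279268 \left(-1229 + \sqrt{7}\right)} + 6008} = \frac{8547}{6008 - \frac{2783253941}{279268 \left(-1229 + \sqrt{7}\right)}}$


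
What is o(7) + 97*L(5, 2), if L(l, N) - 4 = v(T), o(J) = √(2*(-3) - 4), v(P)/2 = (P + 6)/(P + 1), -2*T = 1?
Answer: 2522 + I*√10 ≈ 2522.0 + 3.1623*I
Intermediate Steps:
T = -½ (T = -½*1 = -½ ≈ -0.50000)
v(P) = 2*(6 + P)/(1 + P) (v(P) = 2*((P + 6)/(P + 1)) = 2*((6 + P)/(1 + P)) = 2*(6 + P)/(1 + P))
o(J) = I*√10 (o(J) = √(-6 - 4) = √(-10) = I*√10)
L(l, N) = 26 (L(l, N) = 4 + 2*(6 - ½)/(1 - ½) = 4 + 2*(11/2)/(½) = 4 + 2*2*(11/2) = 4 + 22 = 26)
o(7) + 97*L(5, 2) = I*√10 + 97*26 = I*√10 + 2522 = 2522 + I*√10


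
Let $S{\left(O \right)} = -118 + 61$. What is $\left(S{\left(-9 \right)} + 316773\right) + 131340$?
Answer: $448056$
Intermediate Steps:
$S{\left(O \right)} = -57$
$\left(S{\left(-9 \right)} + 316773\right) + 131340 = \left(-57 + 316773\right) + 131340 = 316716 + 131340 = 448056$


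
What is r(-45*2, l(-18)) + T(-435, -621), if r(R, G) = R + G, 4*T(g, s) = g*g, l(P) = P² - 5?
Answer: 190141/4 ≈ 47535.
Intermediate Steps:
l(P) = -5 + P²
T(g, s) = g²/4 (T(g, s) = (g*g)/4 = g²/4)
r(R, G) = G + R
r(-45*2, l(-18)) + T(-435, -621) = ((-5 + (-18)²) - 45*2) + (¼)*(-435)² = ((-5 + 324) - 90) + (¼)*189225 = (319 - 90) + 189225/4 = 229 + 189225/4 = 190141/4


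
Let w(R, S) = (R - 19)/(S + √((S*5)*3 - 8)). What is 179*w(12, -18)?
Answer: 1611/43 + 179*I*√278/86 ≈ 37.465 + 34.704*I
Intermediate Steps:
w(R, S) = (-19 + R)/(S + √(-8 + 15*S)) (w(R, S) = (-19 + R)/(S + √((5*S)*3 - 8)) = (-19 + R)/(S + √(15*S - 8)) = (-19 + R)/(S + √(-8 + 15*S)))
179*w(12, -18) = 179*((-19 + 12)/(-18 + √(-8 + 15*(-18)))) = 179*(-7/(-18 + √(-8 - 270))) = 179*(-7/(-18 + √(-278))) = 179*(-7/(-18 + I*√278)) = -1253/(-18 + I*√278)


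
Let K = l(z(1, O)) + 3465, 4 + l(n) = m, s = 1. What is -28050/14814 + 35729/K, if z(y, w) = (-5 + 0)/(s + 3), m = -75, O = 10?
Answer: 72385351/8360034 ≈ 8.6585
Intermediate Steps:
z(y, w) = -5/4 (z(y, w) = (-5 + 0)/(1 + 3) = -5/4)
l(n) = -79 (l(n) = -4 - 75 = -79)
K = 3386 (K = -79 + 3465 = 3386)
-28050/14814 + 35729/K = -28050/14814 + 35729/3386 = -28050*1/14814 + 35729*(1/3386) = -4675/2469 + 35729/3386 = 72385351/8360034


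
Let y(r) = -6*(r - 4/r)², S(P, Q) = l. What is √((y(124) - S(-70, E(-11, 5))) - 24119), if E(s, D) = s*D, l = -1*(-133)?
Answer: I*√111918066/31 ≈ 341.26*I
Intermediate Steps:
l = 133
E(s, D) = D*s
S(P, Q) = 133
√((y(124) - S(-70, E(-11, 5))) - 24119) = √((-6*(-4 + 124²)²/124² - 1*133) - 24119) = √((-6*1/15376*(-4 + 15376)² - 133) - 24119) = √((-6*1/15376*15372² - 133) - 24119) = √((-6*1/15376*236298384 - 133) - 24119) = √((-88611894/961 - 133) - 24119) = √(-88739707/961 - 24119) = √(-111918066/961) = I*√111918066/31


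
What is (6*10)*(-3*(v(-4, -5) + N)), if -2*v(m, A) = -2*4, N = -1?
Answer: -540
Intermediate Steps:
v(m, A) = 4 (v(m, A) = -(-1)*4 = -½*(-8) = 4)
(6*10)*(-3*(v(-4, -5) + N)) = (6*10)*(-3*(4 - 1)) = 60*(-3*3) = 60*(-9) = -540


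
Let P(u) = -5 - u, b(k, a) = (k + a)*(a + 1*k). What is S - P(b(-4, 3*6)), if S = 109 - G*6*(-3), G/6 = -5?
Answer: -230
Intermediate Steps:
G = -30 (G = 6*(-5) = -30)
b(k, a) = (a + k)**2 (b(k, a) = (a + k)*(a + k) = (a + k)**2)
S = -431 (S = 109 - (-30*6)*(-3) = 109 - (-180)*(-3) = 109 - 1*540 = 109 - 540 = -431)
S - P(b(-4, 3*6)) = -431 - (-5 - (3*6 - 4)**2) = -431 - (-5 - (18 - 4)**2) = -431 - (-5 - 1*14**2) = -431 - (-5 - 1*196) = -431 - (-5 - 196) = -431 - 1*(-201) = -431 + 201 = -230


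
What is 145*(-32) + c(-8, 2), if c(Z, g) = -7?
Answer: -4647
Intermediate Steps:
145*(-32) + c(-8, 2) = 145*(-32) - 7 = -4640 - 7 = -4647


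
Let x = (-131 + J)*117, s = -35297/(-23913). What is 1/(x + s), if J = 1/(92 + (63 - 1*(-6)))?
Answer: -3849993/59000362073 ≈ -6.5254e-5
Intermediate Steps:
J = 1/161 (J = 1/(92 + (63 + 6)) = 1/(92 + 69) = 1/161 ≈ 0.0062112)
s = 35297/23913 (s = -35297*(-1/23913) = 35297/23913 ≈ 1.4761)
x = -2467530/161 (x = (-131 + 1/161)*117 = -21090/161*117 = -2467530/161 ≈ -15326.)
1/(x + s) = 1/(-2467530/161 + 35297/23913) = 1/(-59000362073/3849993) = -3849993/59000362073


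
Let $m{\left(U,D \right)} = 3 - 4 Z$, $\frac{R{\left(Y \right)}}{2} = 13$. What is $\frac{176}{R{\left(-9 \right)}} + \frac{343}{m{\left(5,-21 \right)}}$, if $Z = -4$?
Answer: $\frac{6131}{247} \approx 24.822$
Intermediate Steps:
$R{\left(Y \right)} = 26$ ($R{\left(Y \right)} = 2 \cdot 13 = 26$)
$m{\left(U,D \right)} = 19$ ($m{\left(U,D \right)} = 3 - -16 = 3 + 16 = 19$)
$\frac{176}{R{\left(-9 \right)}} + \frac{343}{m{\left(5,-21 \right)}} = \frac{176}{26} + \frac{343}{19} = 176 \cdot \frac{1}{26} + 343 \cdot \frac{1}{19} = \frac{88}{13} + \frac{343}{19} = \frac{6131}{247}$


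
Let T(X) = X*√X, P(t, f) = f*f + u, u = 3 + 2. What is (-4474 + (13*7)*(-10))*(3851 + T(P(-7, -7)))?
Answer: -20733784 - 872208*√6 ≈ -2.2870e+7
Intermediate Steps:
u = 5
P(t, f) = 5 + f² (P(t, f) = f*f + 5 = f² + 5 = 5 + f²)
T(X) = X^(3/2)
(-4474 + (13*7)*(-10))*(3851 + T(P(-7, -7))) = (-4474 + (13*7)*(-10))*(3851 + (5 + (-7)²)^(3/2)) = (-4474 + 91*(-10))*(3851 + (5 + 49)^(3/2)) = (-4474 - 910)*(3851 + 54^(3/2)) = -5384*(3851 + 162*√6) = -20733784 - 872208*√6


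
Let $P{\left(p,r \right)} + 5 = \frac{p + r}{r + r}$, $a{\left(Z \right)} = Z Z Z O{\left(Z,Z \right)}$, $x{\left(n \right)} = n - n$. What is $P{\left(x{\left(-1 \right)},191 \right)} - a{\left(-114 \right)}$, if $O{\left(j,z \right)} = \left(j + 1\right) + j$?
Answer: $- \frac{672620985}{2} \approx -3.3631 \cdot 10^{8}$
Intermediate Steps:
$O{\left(j,z \right)} = 1 + 2 j$ ($O{\left(j,z \right)} = \left(1 + j\right) + j = 1 + 2 j$)
$x{\left(n \right)} = 0$
$a{\left(Z \right)} = Z^{3} \left(1 + 2 Z\right)$ ($a{\left(Z \right)} = Z Z Z \left(1 + 2 Z\right) = Z^{2} Z \left(1 + 2 Z\right) = Z^{3} \left(1 + 2 Z\right)$)
$P{\left(p,r \right)} = -5 + \frac{p + r}{2 r}$ ($P{\left(p,r \right)} = -5 + \frac{p + r}{r + r} = -5 + \frac{p + r}{2 r}$)
$P{\left(x{\left(-1 \right)},191 \right)} - a{\left(-114 \right)} = \frac{0 - 1719}{2 \cdot 191} - \left(-114\right)^{3} \left(1 + 2 \left(-114\right)\right) = \frac{1}{2} \cdot \frac{1}{191} \left(0 - 1719\right) - - 1481544 \left(1 - 228\right) = \frac{1}{2} \cdot \frac{1}{191} \left(-1719\right) - \left(-1481544\right) \left(-227\right) = - \frac{9}{2} - 336310488 = - \frac{672620985}{2}$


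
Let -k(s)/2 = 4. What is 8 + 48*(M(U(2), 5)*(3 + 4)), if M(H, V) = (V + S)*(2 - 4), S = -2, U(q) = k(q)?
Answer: -2008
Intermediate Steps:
k(s) = -8 (k(s) = -2*4 = -8)
U(q) = -8
M(H, V) = 4 - 2*V (M(H, V) = (V - 2)*(2 - 4) = (-2 + V)*(-2) = 4 - 2*V)
8 + 48*(M(U(2), 5)*(3 + 4)) = 8 + 48*((4 - 2*5)*(3 + 4)) = 8 + 48*((4 - 10)*7) = 8 + 48*(-6*7) = 8 + 48*(-42) = 8 - 2016 = -2008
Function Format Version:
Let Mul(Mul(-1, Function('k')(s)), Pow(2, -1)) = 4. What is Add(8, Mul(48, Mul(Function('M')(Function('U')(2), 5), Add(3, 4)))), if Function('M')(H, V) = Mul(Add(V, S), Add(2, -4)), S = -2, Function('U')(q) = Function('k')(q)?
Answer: -2008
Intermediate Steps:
Function('k')(s) = -8 (Function('k')(s) = Mul(-2, 4) = -8)
Function('U')(q) = -8
Function('M')(H, V) = Add(4, Mul(-2, V)) (Function('M')(H, V) = Mul(Add(V, -2), Add(2, -4)) = Mul(Add(-2, V), -2) = Add(4, Mul(-2, V)))
Add(8, Mul(48, Mul(Function('M')(Function('U')(2), 5), Add(3, 4)))) = Add(8, Mul(48, Mul(Add(4, Mul(-2, 5)), Add(3, 4)))) = Add(8, Mul(48, Mul(Add(4, -10), 7))) = Add(8, Mul(48, Mul(-6, 7))) = Add(8, Mul(48, -42)) = Add(8, -2016) = -2008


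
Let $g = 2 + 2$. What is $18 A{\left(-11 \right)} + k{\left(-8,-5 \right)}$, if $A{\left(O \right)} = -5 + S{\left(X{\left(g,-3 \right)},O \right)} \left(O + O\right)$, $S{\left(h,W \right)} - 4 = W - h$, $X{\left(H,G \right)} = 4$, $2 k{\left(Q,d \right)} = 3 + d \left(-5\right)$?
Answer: $4280$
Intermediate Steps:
$g = 4$
$k{\left(Q,d \right)} = \frac{3}{2} - \frac{5 d}{2}$ ($k{\left(Q,d \right)} = \frac{3 + d \left(-5\right)}{2} = \frac{3 - 5 d}{2} = \frac{3}{2} - \frac{5 d}{2}$)
$S{\left(h,W \right)} = 4 + W - h$ ($S{\left(h,W \right)} = 4 + \left(W - h\right) = 4 + W - h$)
$A{\left(O \right)} = -5 + 2 O^{2}$ ($A{\left(O \right)} = -5 + \left(4 + O - 4\right) \left(O + O\right) = -5 + \left(4 + O - 4\right) 2 O = -5 + O 2 O = -5 + 2 O^{2}$)
$18 A{\left(-11 \right)} + k{\left(-8,-5 \right)} = 18 \left(-5 + 2 \left(-11\right)^{2}\right) + \left(\frac{3}{2} - - \frac{25}{2}\right) = 18 \left(-5 + 2 \cdot 121\right) + \left(\frac{3}{2} + \frac{25}{2}\right) = 18 \left(-5 + 242\right) + 14 = 18 \cdot 237 + 14 = 4266 + 14 = 4280$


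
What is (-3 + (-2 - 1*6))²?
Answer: 121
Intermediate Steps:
(-3 + (-2 - 1*6))² = (-3 + (-2 - 6))² = (-3 - 8)² = (-11)² = 121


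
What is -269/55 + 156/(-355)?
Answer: -4163/781 ≈ -5.3303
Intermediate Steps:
-269/55 + 156/(-355) = -269*1/55 + 156*(-1/355) = -269/55 - 156/355 = -4163/781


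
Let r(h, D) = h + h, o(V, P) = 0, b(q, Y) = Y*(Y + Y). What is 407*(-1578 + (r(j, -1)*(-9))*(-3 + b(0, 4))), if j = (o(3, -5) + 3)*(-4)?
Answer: 1907202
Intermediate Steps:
b(q, Y) = 2*Y² (b(q, Y) = Y*(2*Y) = 2*Y²)
j = -12 (j = (0 + 3)*(-4) = 3*(-4) = -12)
r(h, D) = 2*h
407*(-1578 + (r(j, -1)*(-9))*(-3 + b(0, 4))) = 407*(-1578 + ((2*(-12))*(-9))*(-3 + 2*4²)) = 407*(-1578 + (-24*(-9))*(-3 + 2*16)) = 407*(-1578 + 216*(-3 + 32)) = 407*(-1578 + 216*29) = 407*(-1578 + 6264) = 407*4686 = 1907202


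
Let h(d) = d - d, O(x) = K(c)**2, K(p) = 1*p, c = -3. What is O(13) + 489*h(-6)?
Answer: 9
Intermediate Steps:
K(p) = p
O(x) = 9 (O(x) = (-3)**2 = 9)
h(d) = 0
O(13) + 489*h(-6) = 9 + 489*0 = 9 + 0 = 9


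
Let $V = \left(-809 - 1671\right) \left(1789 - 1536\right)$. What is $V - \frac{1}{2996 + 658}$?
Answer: $- \frac{2292665761}{3654} \approx -6.2744 \cdot 10^{5}$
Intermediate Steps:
$V = -627440$ ($V = \left(-2480\right) 253 = -627440$)
$V - \frac{1}{2996 + 658} = -627440 - \frac{1}{2996 + 658} = -627440 - \frac{1}{3654} = - \frac{2292665761}{3654}$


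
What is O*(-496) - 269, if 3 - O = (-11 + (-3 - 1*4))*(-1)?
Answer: 7171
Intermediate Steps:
O = -15 (O = 3 - (-11 + (-3 - 1*4))*(-1) = 3 - (-11 + (-3 - 4))*(-1) = 3 - (-11 - 7)*(-1) = 3 - (-18)*(-1) = 3 - 1*18 = 3 - 18 = -15)
O*(-496) - 269 = -15*(-496) - 269 = 7440 - 269 = 7171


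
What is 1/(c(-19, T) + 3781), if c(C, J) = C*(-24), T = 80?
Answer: 1/4237 ≈ 0.00023602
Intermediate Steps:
c(C, J) = -24*C
1/(c(-19, T) + 3781) = 1/(-24*(-19) + 3781) = 1/(456 + 3781) = 1/4237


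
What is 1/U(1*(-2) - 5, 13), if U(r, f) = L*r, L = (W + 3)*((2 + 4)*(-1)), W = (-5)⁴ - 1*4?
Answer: 1/26208 ≈ 3.8156e-5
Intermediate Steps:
W = 621 (W = 625 - 4 = 621)
L = -3744 (L = (621 + 3)*((2 + 4)*(-1)) = 624*(6*(-1)) = 624*(-6) = -3744)
U(r, f) = -3744*r
1/U(1*(-2) - 5, 13) = 1/(-3744*(1*(-2) - 5)) = 1/(-3744*(-2 - 5)) = 1/(-3744*(-7)) = 1/26208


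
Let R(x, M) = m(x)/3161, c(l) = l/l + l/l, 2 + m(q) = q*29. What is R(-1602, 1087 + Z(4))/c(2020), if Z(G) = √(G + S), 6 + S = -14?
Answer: -23230/3161 ≈ -7.3489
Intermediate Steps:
S = -20 (S = -6 - 14 = -20)
Z(G) = √(-20 + G) (Z(G) = √(G - 20) = √(-20 + G))
m(q) = -2 + 29*q (m(q) = -2 + q*29 = -2 + 29*q)
c(l) = 2 (c(l) = 1 + 1 = 2)
R(x, M) = -2/3161 + x/109 (R(x, M) = (-2 + 29*x)/3161 = (-2 + 29*x)*(1/3161) = -2/3161 + x/109)
R(-1602, 1087 + Z(4))/c(2020) = (-2/3161 + (1/109)*(-1602))/2 = (-2/3161 - 1602/109)*(½) = -46460/3161*½ = -23230/3161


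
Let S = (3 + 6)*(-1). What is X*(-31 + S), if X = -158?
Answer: 6320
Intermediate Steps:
S = -9 (S = 9*(-1) = -9)
X*(-31 + S) = -158*(-31 - 9) = -158*(-40) = 6320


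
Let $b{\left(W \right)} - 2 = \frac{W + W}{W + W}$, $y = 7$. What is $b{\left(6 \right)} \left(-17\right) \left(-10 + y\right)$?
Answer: $153$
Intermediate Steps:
$b{\left(W \right)} = 3$ ($b{\left(W \right)} = 2 + \frac{W + W}{W + W} = 2 + \frac{2 W}{2 W} = 2 + 2 W \frac{1}{2 W} = 2 + 1 = 3$)
$b{\left(6 \right)} \left(-17\right) \left(-10 + y\right) = 3 \left(-17\right) \left(-10 + 7\right) = \left(-51\right) \left(-3\right) = 153$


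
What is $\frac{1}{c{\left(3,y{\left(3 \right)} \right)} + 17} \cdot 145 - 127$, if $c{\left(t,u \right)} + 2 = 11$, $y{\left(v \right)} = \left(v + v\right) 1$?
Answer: $- \frac{3157}{26} \approx -121.42$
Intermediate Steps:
$y{\left(v \right)} = 2 v$ ($y{\left(v \right)} = 2 v 1 = 2 v$)
$c{\left(t,u \right)} = 9$ ($c{\left(t,u \right)} = -2 + 11 = 9$)
$\frac{1}{c{\left(3,y{\left(3 \right)} \right)} + 17} \cdot 145 - 127 = \frac{1}{9 + 17} \cdot 145 - 127 = \frac{1}{26} \cdot 145 - 127 = \frac{145}{26} - 127 = - \frac{3157}{26}$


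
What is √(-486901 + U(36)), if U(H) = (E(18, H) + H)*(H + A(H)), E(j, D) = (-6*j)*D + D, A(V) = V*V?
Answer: I*√5569813 ≈ 2360.0*I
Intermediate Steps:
A(V) = V²
E(j, D) = D - 6*D*j (E(j, D) = -6*D*j + D = D - 6*D*j)
U(H) = -106*H*(H + H²) (U(H) = (H*(1 - 6*18) + H)*(H + H²) = (H*(1 - 108) + H)*(H + H²) = (H*(-107) + H)*(H + H²) = (-107*H + H)*(H + H²) = (-106*H)*(H + H²) = -106*H*(H + H²))
√(-486901 + U(36)) = √(-486901 + 106*36²*(-1 - 1*36)) = √(-486901 + 106*1296*(-1 - 36)) = √(-486901 + 106*1296*(-37)) = √(-486901 - 5082912) = √(-5569813) = I*√5569813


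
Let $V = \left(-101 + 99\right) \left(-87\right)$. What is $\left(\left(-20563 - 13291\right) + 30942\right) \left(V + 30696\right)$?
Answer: $-89893440$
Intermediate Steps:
$V = 174$ ($V = \left(-2\right) \left(-87\right) = 174$)
$\left(\left(-20563 - 13291\right) + 30942\right) \left(V + 30696\right) = \left(\left(-20563 - 13291\right) + 30942\right) \left(174 + 30696\right) = \left(-33854 + 30942\right) 30870 = \left(-2912\right) 30870 = -89893440$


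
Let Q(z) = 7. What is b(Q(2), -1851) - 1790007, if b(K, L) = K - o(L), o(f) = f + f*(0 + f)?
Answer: -5214350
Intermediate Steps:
o(f) = f + f**2 (o(f) = f + f*f = f + f**2)
b(K, L) = K - L*(1 + L)
b(Q(2), -1851) - 1790007 = (7 - 1*(-1851)*(1 - 1851)) - 1790007 = (7 - 1*(-1851)*(-1850)) - 1790007 = (7 - 3424350) - 1790007 = -3424343 - 1790007 = -5214350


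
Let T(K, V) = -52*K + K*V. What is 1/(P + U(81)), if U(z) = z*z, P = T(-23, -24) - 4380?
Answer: 1/3929 ≈ 0.00025452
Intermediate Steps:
P = -2632 (P = -23*(-52 - 24) - 4380 = -23*(-76) - 4380 = 1748 - 4380 = -2632)
U(z) = z²
1/(P + U(81)) = 1/(-2632 + 81²) = 1/(-2632 + 6561) = 1/3929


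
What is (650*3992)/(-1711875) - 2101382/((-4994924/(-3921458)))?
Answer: -12824260735596907/7773350475 ≈ -1.6498e+6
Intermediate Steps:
(650*3992)/(-1711875) - 2101382/((-4994924/(-3921458))) = 2594800*(-1/1711875) - 2101382/((-4994924*(-1/3921458))) = -103792/68475 - 2101382/2497462/1960729 = -103792/68475 - 2101382*1960729/2497462 = -103792/68475 - 2060120313739/1248731 = -12824260735596907/7773350475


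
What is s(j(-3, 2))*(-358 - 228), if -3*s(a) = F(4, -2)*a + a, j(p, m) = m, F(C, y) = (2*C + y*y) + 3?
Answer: 18752/3 ≈ 6250.7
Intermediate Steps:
F(C, y) = 3 + y² + 2*C (F(C, y) = (2*C + y²) + 3 = (y² + 2*C) + 3 = 3 + y² + 2*C)
s(a) = -16*a/3 (s(a) = -((3 + (-2)² + 2*4)*a + a)/3 = -((3 + 4 + 8)*a + a)/3 = -(15*a + a)/3 = -16*a/3)
s(j(-3, 2))*(-358 - 228) = (-16/3*2)*(-358 - 228) = -32/3*(-586) = 18752/3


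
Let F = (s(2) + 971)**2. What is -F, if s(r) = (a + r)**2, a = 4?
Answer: -1014049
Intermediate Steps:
s(r) = (4 + r)**2
F = 1014049 (F = ((4 + 2)**2 + 971)**2 = (6**2 + 971)**2 = (36 + 971)**2 = 1007**2 = 1014049)
-F = -1*1014049 = -1014049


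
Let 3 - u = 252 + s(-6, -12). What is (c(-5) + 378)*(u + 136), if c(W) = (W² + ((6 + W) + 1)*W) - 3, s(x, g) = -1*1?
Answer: -43680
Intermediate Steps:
s(x, g) = -1
u = -248 (u = 3 - (252 - 1) = 3 - 1*251 = 3 - 251 = -248)
c(W) = -3 + W² + W*(7 + W) (c(W) = (W² + (7 + W)*W) - 3 = (W² + W*(7 + W)) - 3 = -3 + W² + W*(7 + W))
(c(-5) + 378)*(u + 136) = ((-3 + 2*(-5)² + 7*(-5)) + 378)*(-248 + 136) = ((-3 + 2*25 - 35) + 378)*(-112) = ((-3 + 50 - 35) + 378)*(-112) = (12 + 378)*(-112) = 390*(-112) = -43680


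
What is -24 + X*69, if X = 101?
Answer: 6945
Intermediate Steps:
-24 + X*69 = -24 + 101*69 = -24 + 6969 = 6945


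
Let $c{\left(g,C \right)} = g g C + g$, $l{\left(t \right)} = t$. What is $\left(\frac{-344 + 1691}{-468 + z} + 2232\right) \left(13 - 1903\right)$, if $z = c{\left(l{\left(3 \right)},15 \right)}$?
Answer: $- \frac{46318419}{11} \approx -4.2108 \cdot 10^{6}$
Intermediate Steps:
$c{\left(g,C \right)} = g + C g^{2}$ ($c{\left(g,C \right)} = g^{2} C + g = C g^{2} + g = g + C g^{2}$)
$z = 138$ ($z = 3 \left(1 + 15 \cdot 3\right) = 3 \left(1 + 45\right) = 3 \cdot 46 = 138$)
$\left(\frac{-344 + 1691}{-468 + z} + 2232\right) \left(13 - 1903\right) = \left(\frac{-344 + 1691}{-468 + 138} + 2232\right) \left(13 - 1903\right) = \left(\frac{1347}{-330} + 2232\right) \left(-1890\right) = \left(1347 \left(- \frac{1}{330}\right) + 2232\right) \left(-1890\right) = \left(- \frac{449}{110} + 2232\right) \left(-1890\right) = \frac{245071}{110} \left(-1890\right) = - \frac{46318419}{11}$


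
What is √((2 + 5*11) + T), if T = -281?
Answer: 4*I*√14 ≈ 14.967*I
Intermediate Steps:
√((2 + 5*11) + T) = √((2 + 5*11) - 281) = √((2 + 55) - 281) = √(57 - 281) = √(-224) = 4*I*√14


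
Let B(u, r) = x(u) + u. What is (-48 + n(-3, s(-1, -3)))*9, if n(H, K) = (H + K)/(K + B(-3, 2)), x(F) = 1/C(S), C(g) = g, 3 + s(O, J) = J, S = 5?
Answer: -18603/44 ≈ -422.80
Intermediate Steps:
s(O, J) = -3 + J
x(F) = 1/5
B(u, r) = 1/5 + u
n(H, K) = (H + K)/(-14/5 + K) (n(H, K) = (H + K)/(K + (1/5 - 3)) = (H + K)/(K - 14/5) = (H + K)/(-14/5 + K))
(-48 + n(-3, s(-1, -3)))*9 = (-48 + 5*(-3 + (-3 - 3))/(-14 + 5*(-3 - 3)))*9 = (-48 + 5*(-3 - 6)/(-14 + 5*(-6)))*9 = (-48 + 5*(-9)/(-14 - 30))*9 = (-48 + 5*(-9)/(-44))*9 = (-48 + 5*(-1/44)*(-9))*9 = (-48 + 45/44)*9 = -2067/44*9 = -18603/44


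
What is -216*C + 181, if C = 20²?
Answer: -86219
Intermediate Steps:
C = 400
-216*C + 181 = -216*400 + 181 = -86400 + 181 = -86219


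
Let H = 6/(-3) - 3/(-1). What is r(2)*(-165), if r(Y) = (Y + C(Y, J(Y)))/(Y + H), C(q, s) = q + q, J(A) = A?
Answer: -330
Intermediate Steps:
C(q, s) = 2*q
H = 1 (H = 6*(-1/3) - 3*(-1) = -2 + 3 = 1)
r(Y) = 3*Y/(1 + Y) (r(Y) = (Y + 2*Y)/(Y + 1) = (3*Y)/(1 + Y) = 3*Y/(1 + Y))
r(2)*(-165) = (3*2/(1 + 2))*(-165) = (3*2/3)*(-165) = (3*2*(1/3))*(-165) = 2*(-165) = -330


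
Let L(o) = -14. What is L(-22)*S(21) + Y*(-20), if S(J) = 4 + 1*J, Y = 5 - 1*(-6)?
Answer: -570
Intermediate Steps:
Y = 11 (Y = 5 + 6 = 11)
S(J) = 4 + J
L(-22)*S(21) + Y*(-20) = -14*(4 + 21) + 11*(-20) = -14*25 - 220 = -350 - 220 = -570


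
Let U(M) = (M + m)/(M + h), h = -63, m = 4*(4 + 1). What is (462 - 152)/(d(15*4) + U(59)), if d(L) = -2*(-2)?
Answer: -1240/63 ≈ -19.683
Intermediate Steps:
m = 20 (m = 4*5 = 20)
d(L) = 4
U(M) = (20 + M)/(-63 + M) (U(M) = (M + 20)/(M - 63) = (20 + M)/(-63 + M))
(462 - 152)/(d(15*4) + U(59)) = (462 - 152)/(4 + (20 + 59)/(-63 + 59)) = 310/(4 + 79/(-4)) = 310/(4 - 1/4*79) = 310/(4 - 79/4) = 310/(-63/4) = 310*(-4/63) = -1240/63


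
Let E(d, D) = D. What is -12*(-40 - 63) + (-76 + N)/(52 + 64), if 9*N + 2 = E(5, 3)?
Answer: 1289701/1044 ≈ 1235.3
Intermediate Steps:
N = ⅑ (N = -2/9 + (⅑)*3 = -2/9 + ⅓ = ⅑ ≈ 0.11111)
-12*(-40 - 63) + (-76 + N)/(52 + 64) = -12*(-40 - 63) + (-76 + ⅑)/(52 + 64) = -12*(-103) - 683/9/116 = 1236 - 683/9*1/116 = 1236 - 683/1044 = 1289701/1044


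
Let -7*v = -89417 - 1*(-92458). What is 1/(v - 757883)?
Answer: -7/5308222 ≈ -1.3187e-6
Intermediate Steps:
v = -3041/7 (v = -(-89417 - 1*(-92458))/7 = -(-89417 + 92458)/7 = -1/7*3041 = -3041/7 ≈ -434.43)
1/(v - 757883) = 1/(-3041/7 - 757883) = 1/(-5308222/7) = -7/5308222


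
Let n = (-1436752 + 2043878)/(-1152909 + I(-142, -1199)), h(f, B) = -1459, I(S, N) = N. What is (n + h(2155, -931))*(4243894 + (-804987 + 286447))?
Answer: -1568793786399273/288527 ≈ -5.4373e+9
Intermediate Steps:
n = -303563/577054 (n = (-1436752 + 2043878)/(-1152909 - 1199) = 607126/(-1154108) = 607126*(-1/1154108) = -303563/577054 ≈ -0.52606)
(n + h(2155, -931))*(4243894 + (-804987 + 286447)) = (-303563/577054 - 1459)*(4243894 + (-804987 + 286447)) = -842225349*(4243894 - 518540)/577054 = -842225349/577054*3725354 = -1568793786399273/288527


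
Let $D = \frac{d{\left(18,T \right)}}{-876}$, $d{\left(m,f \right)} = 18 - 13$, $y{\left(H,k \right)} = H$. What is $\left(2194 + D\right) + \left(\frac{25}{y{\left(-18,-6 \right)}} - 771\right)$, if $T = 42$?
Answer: $\frac{3735979}{2628} \approx 1421.6$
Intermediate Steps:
$d{\left(m,f \right)} = 5$ ($d{\left(m,f \right)} = 18 - 13 = 5$)
$D = - \frac{5}{876}$ ($D = \frac{5}{-876} = 5 \left(- \frac{1}{876}\right) = - \frac{5}{876} \approx -0.0057078$)
$\left(2194 + D\right) + \left(\frac{25}{y{\left(-18,-6 \right)}} - 771\right) = \left(2194 - \frac{5}{876}\right) + \left(\frac{25}{-18} - 771\right) = \frac{1921939}{876} + \left(25 \left(- \frac{1}{18}\right) - 771\right) = \frac{1921939}{876} - \frac{13903}{18} = \frac{3735979}{2628}$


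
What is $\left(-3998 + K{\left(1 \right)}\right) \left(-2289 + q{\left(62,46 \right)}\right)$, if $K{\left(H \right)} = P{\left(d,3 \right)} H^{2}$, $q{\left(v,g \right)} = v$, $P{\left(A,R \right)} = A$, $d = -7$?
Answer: $8919135$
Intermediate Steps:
$K{\left(H \right)} = - 7 H^{2}$
$\left(-3998 + K{\left(1 \right)}\right) \left(-2289 + q{\left(62,46 \right)}\right) = \left(-3998 - 7 \cdot 1^{2}\right) \left(-2289 + 62\right) = \left(-3998 - 7\right) \left(-2227\right) = \left(-4005\right) \left(-2227\right) = 8919135$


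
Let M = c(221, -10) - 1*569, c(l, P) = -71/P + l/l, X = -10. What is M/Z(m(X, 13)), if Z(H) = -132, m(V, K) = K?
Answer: 5609/1320 ≈ 4.2492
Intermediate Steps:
c(l, P) = 1 - 71/P (c(l, P) = -71/P + 1 = 1 - 71/P)
M = -5609/10 (M = (-71 - 10)/(-10) - 1*569 = -⅒*(-81) - 569 = 81/10 - 569 = -5609/10 ≈ -560.90)
M/Z(m(X, 13)) = -5609/10/(-132) = -5609/10*(-1/132) = 5609/1320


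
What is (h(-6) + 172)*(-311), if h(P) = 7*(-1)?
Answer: -51315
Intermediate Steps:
h(P) = -7
(h(-6) + 172)*(-311) = (-7 + 172)*(-311) = 165*(-311) = -51315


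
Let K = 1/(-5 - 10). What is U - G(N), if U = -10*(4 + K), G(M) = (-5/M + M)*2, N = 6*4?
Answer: -1043/12 ≈ -86.917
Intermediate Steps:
K = -1/15 (K = 1/(-15) = -1/15 ≈ -0.066667)
N = 24
G(M) = -10/M + 2*M (G(M) = (M - 5/M)*2 = -10/M + 2*M)
U = -118/3 (U = -10*(4 - 1/15) = -10*59/15 = -118/3 ≈ -39.333)
U - G(N) = -118/3 - (-10/24 + 2*24) = -118/3 - (-10*1/24 + 48) = -118/3 - (-5/12 + 48) = -118/3 - 1*571/12 = -118/3 - 571/12 = -1043/12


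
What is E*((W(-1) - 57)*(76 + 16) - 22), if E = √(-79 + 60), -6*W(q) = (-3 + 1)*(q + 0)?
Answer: -15890*I*√19/3 ≈ -23088.0*I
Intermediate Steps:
W(q) = q/3 (W(q) = -(-3 + 1)*(q + 0)/6 = -(-1)*q/3 = q/3)
E = I*√19 (E = √(-19) = I*√19 ≈ 4.3589*I)
E*((W(-1) - 57)*(76 + 16) - 22) = (I*√19)*(((⅓)*(-1) - 57)*(76 + 16) - 22) = (I*√19)*((-⅓ - 57)*92 - 22) = (I*√19)*(-172/3*92 - 22) = (I*√19)*(-15824/3 - 22) = (I*√19)*(-15890/3) = -15890*I*√19/3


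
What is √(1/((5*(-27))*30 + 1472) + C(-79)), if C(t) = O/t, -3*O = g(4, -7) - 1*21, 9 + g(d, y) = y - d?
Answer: I*√64724801910/610986 ≈ 0.41639*I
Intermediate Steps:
g(d, y) = -9 + y - d (g(d, y) = -9 + (y - d) = -9 + y - d)
O = 41/3 (O = -((-9 - 7 - 1*4) - 1*21)/3 = -((-9 - 7 - 4) - 21)/3 = -(-20 - 21)/3 = -⅓*(-41) = 41/3 ≈ 13.667)
C(t) = 41/(3*t)
√(1/((5*(-27))*30 + 1472) + C(-79)) = √(1/((5*(-27))*30 + 1472) + (41/3)/(-79)) = √(1/(-135*30 + 1472) + (41/3)*(-1/79)) = √(1/(-4050 + 1472) - 41/237) = √(1/(-2578) - 41/237) = √(-1/2578 - 41/237) = √(-105935/610986) = I*√64724801910/610986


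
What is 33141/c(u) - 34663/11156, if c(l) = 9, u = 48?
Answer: 123136343/33468 ≈ 3679.2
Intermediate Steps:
33141/c(u) - 34663/11156 = 33141/9 - 34663/11156 = 33141*(⅑) - 34663*1/11156 = 11047/3 - 34663/11156 = 123136343/33468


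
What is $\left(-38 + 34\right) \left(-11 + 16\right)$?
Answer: $-20$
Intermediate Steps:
$\left(-38 + 34\right) \left(-11 + 16\right) = \left(-4\right) 5 = -20$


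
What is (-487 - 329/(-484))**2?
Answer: 55403273641/234256 ≈ 2.3651e+5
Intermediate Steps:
(-487 - 329/(-484))**2 = (-487 - 329*(-1/484))**2 = (-487 + 329/484)**2 = (-235379/484)**2 = 55403273641/234256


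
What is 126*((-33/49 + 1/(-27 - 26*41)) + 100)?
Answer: 190366956/15211 ≈ 12515.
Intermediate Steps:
126*((-33/49 + 1/(-27 - 26*41)) + 100) = 126*((-33*1/49 + (1/41)/(-53)) + 100) = 126*((-33/49 - 1/53*1/41) + 100) = 126*((-33/49 - 1/2173) + 100) = 126*(-71758/106477 + 100) = 126*(10575942/106477) = 190366956/15211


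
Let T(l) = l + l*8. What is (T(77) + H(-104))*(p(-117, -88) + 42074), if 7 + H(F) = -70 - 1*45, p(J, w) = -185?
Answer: 23918619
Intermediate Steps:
T(l) = 9*l (T(l) = l + 8*l = 9*l)
H(F) = -122 (H(F) = -7 + (-70 - 1*45) = -7 + (-70 - 45) = -7 - 115 = -122)
(T(77) + H(-104))*(p(-117, -88) + 42074) = (9*77 - 122)*(-185 + 42074) = (693 - 122)*41889 = 571*41889 = 23918619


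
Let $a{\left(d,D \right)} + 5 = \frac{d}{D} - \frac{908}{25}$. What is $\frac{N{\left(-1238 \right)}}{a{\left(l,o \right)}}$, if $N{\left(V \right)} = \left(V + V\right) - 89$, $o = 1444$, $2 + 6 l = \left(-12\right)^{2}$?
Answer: $\frac{277789500}{4473181} \approx 62.101$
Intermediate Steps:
$l = \frac{71}{3}$ ($l = - \frac{1}{3} + \frac{\left(-12\right)^{2}}{6} = - \frac{1}{3} + \frac{1}{6} \cdot 144 = - \frac{1}{3} + 24 = \frac{71}{3} \approx 23.667$)
$a{\left(d,D \right)} = - \frac{1033}{25} + \frac{d}{D}$ ($a{\left(d,D \right)} = -5 + \left(\frac{d}{D} - \frac{908}{25}\right) = -5 - \left(\frac{908}{25} - \frac{d}{D}\right) = - \frac{1033}{25} + \frac{d}{D}$)
$N{\left(V \right)} = -89 + 2 V$ ($N{\left(V \right)} = 2 V - 89 = -89 + 2 V$)
$\frac{N{\left(-1238 \right)}}{a{\left(l,o \right)}} = \frac{-89 + 2 \left(-1238\right)}{- \frac{1033}{25} + \frac{71}{3 \cdot 1444}} = \frac{-89 - 2476}{- \frac{1033}{25} + \frac{71}{3} \cdot \frac{1}{1444}} = - \frac{2565}{- \frac{1033}{25} + \frac{71}{4332}} = - \frac{2565}{- \frac{4473181}{108300}} = \left(-2565\right) \left(- \frac{108300}{4473181}\right) = \frac{277789500}{4473181}$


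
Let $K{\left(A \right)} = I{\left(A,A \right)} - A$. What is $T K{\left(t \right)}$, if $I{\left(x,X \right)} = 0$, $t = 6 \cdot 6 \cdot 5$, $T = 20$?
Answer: $-3600$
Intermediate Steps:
$t = 180$ ($t = 36 \cdot 5 = 180$)
$K{\left(A \right)} = - A$ ($K{\left(A \right)} = 0 - A = - A$)
$T K{\left(t \right)} = 20 \left(\left(-1\right) 180\right) = 20 \left(-180\right) = -3600$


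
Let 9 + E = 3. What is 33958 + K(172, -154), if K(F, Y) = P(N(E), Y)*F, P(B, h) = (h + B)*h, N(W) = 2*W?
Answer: 4430966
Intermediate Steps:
E = -6 (E = -9 + 3 = -6)
P(B, h) = h*(B + h) (P(B, h) = (B + h)*h = h*(B + h))
K(F, Y) = F*Y*(-12 + Y) (K(F, Y) = (Y*(2*(-6) + Y))*F = (Y*(-12 + Y))*F = F*Y*(-12 + Y))
33958 + K(172, -154) = 33958 + 172*(-154)*(-12 - 154) = 33958 + 172*(-154)*(-166) = 33958 + 4397008 = 4430966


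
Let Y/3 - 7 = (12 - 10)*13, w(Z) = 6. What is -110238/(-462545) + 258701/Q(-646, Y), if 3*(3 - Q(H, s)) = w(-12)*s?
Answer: -23927871527/18039255 ≈ -1326.4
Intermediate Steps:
Y = 99 (Y = 21 + 3*((12 - 10)*13) = 21 + 3*(2*13) = 21 + 3*26 = 21 + 78 = 99)
Q(H, s) = 3 - 2*s
-110238/(-462545) + 258701/Q(-646, Y) = -110238/(-462545) + 258701/(3 - 2*99) = -110238*(-1/462545) + 258701/(3 - 198) = 110238/462545 + 258701/(-195) = 110238/462545 + 258701*(-1/195) = 110238/462545 - 258701/195 = -23927871527/18039255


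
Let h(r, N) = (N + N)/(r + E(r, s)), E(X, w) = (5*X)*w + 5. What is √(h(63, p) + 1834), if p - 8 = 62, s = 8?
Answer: 7*√15668399/647 ≈ 42.826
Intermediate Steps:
p = 70 (p = 8 + 62 = 70)
E(X, w) = 5 + 5*X*w (E(X, w) = 5*X*w + 5 = 5 + 5*X*w)
h(r, N) = 2*N/(5 + 41*r) (h(r, N) = (N + N)/(r + (5 + 5*r*8)) = (2*N)/(r + (5 + 40*r)) = (2*N)/(5 + 41*r) = 2*N/(5 + 41*r))
√(h(63, p) + 1834) = √(2*70/(5 + 41*63) + 1834) = √(2*70/(5 + 2583) + 1834) = √(2*70/2588 + 1834) = √(2*70*(1/2588) + 1834) = √(35/647 + 1834) = √(1186633/647) = 7*√15668399/647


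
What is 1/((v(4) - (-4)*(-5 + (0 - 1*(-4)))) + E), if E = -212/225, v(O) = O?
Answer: -225/212 ≈ -1.0613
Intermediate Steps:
E = -212/225 (E = -212*1/225 = -212/225 ≈ -0.94222)
1/((v(4) - (-4)*(-5 + (0 - 1*(-4)))) + E) = 1/((4 - (-4)*(-5 + (0 - 1*(-4)))) - 212/225) = 1/((4 - (-4)*(-5 + (0 + 4))) - 212/225) = 1/((4 - (-4)*(-5 + 4)) - 212/225) = 1/((4 - (-4)*(-1)) - 212/225) = 1/((4 - 1*4) - 212/225) = 1/((4 - 4) - 212/225) = 1/(0 - 212/225) = 1/(-212/225) = -225/212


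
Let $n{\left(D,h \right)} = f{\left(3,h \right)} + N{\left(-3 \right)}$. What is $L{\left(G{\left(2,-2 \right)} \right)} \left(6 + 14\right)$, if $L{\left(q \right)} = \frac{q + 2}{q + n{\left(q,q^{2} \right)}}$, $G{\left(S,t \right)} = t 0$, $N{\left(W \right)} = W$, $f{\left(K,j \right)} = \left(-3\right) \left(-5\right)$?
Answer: $\frac{10}{3} \approx 3.3333$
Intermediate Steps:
$f{\left(K,j \right)} = 15$
$n{\left(D,h \right)} = 12$ ($n{\left(D,h \right)} = 15 - 3 = 12$)
$G{\left(S,t \right)} = 0$
$L{\left(q \right)} = \frac{2 + q}{12 + q}$ ($L{\left(q \right)} = \frac{q + 2}{q + 12} = \frac{2 + q}{12 + q}$)
$L{\left(G{\left(2,-2 \right)} \right)} \left(6 + 14\right) = \frac{2 + 0}{12 + 0} \left(6 + 14\right) = \frac{1}{12} \cdot 2 \cdot 20 = \frac{1}{6} \cdot 20 = \frac{10}{3}$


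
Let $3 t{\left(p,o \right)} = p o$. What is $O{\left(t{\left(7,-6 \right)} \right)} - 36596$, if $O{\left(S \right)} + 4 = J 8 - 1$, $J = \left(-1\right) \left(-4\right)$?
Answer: $-36569$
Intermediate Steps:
$J = 4$
$t{\left(p,o \right)} = \frac{o p}{3}$ ($t{\left(p,o \right)} = \frac{p o}{3} = \frac{o p}{3}$)
$O{\left(S \right)} = 27$ ($O{\left(S \right)} = -4 + \left(4 \cdot 8 - 1\right) = -4 + \left(32 - 1\right) = -4 + 31 = 27$)
$O{\left(t{\left(7,-6 \right)} \right)} - 36596 = 27 - 36596 = -36569$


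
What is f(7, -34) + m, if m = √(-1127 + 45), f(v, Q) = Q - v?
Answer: -41 + I*√1082 ≈ -41.0 + 32.894*I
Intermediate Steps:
m = I*√1082 (m = √(-1082) = I*√1082 ≈ 32.894*I)
f(7, -34) + m = (-34 - 1*7) + I*√1082 = (-34 - 7) + I*√1082 = -41 + I*√1082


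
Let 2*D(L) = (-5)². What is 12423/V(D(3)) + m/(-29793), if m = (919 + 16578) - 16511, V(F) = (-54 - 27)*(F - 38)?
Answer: 81795968/13674987 ≈ 5.9814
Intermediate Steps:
D(L) = 25/2 (D(L) = (½)*(-5)² = (½)*25 = 25/2)
V(F) = 3078 - 81*F (V(F) = -81*(-38 + F) = 3078 - 81*F)
m = 986 (m = 17497 - 16511 = 986)
12423/V(D(3)) + m/(-29793) = 12423/(3078 - 81*25/2) + 986/(-29793) = 12423/(3078 - 2025/2) + 986*(-1/29793) = 12423/(4131/2) - 986/29793 = 12423*(2/4131) - 986/29793 = 8282/1377 - 986/29793 = 81795968/13674987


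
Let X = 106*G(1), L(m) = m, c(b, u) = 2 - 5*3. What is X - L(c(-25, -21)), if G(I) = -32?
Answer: -3379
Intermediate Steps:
c(b, u) = -13 (c(b, u) = 2 - 15 = -13)
X = -3392 (X = 106*(-32) = -3392)
X - L(c(-25, -21)) = -3392 - 1*(-13) = -3392 + 13 = -3379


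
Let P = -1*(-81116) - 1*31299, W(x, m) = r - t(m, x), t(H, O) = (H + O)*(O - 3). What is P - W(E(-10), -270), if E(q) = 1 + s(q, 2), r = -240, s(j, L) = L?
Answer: 50057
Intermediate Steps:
t(H, O) = (-3 + O)*(H + O) (t(H, O) = (H + O)*(-3 + O) = (-3 + O)*(H + O))
E(q) = 3 (E(q) = 1 + 2 = 3)
W(x, m) = -240 - x² + 3*m + 3*x - m*x (W(x, m) = -240 - (x² - 3*m - 3*x + m*x) = -240 + (-x² + 3*m + 3*x - m*x) = -240 - x² + 3*m + 3*x - m*x)
P = 49817 (P = 81116 - 31299 = 49817)
P - W(E(-10), -270) = 49817 - (-240 - 1*3² + 3*(-270) + 3*3 - 1*(-270)*3) = 49817 - (-240 - 1*9 - 810 + 9 + 810) = 49817 - (-240 - 9 - 810 + 9 + 810) = 49817 - 1*(-240) = 49817 + 240 = 50057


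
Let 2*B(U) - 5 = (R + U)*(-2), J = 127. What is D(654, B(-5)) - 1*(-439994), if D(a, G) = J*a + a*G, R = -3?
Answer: 529919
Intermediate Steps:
B(U) = 11/2 - U (B(U) = 5/2 + ((-3 + U)*(-2))/2 = 5/2 + (6 - 2*U)/2 = 5/2 + (3 - U) = 11/2 - U)
D(a, G) = 127*a + G*a (D(a, G) = 127*a + a*G = 127*a + G*a)
D(654, B(-5)) - 1*(-439994) = 654*(127 + (11/2 - 1*(-5))) - 1*(-439994) = 654*(127 + (11/2 + 5)) + 439994 = 654*(127 + 21/2) + 439994 = 654*(275/2) + 439994 = 89925 + 439994 = 529919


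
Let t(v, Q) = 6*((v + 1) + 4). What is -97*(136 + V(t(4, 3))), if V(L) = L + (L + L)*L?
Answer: -584134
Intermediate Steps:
t(v, Q) = 30 + 6*v (t(v, Q) = 6*((1 + v) + 4) = 6*(5 + v) = 30 + 6*v)
V(L) = L + 2*L**2 (V(L) = L + (2*L)*L = L + 2*L**2)
-97*(136 + V(t(4, 3))) = -97*(136 + (30 + 6*4)*(1 + 2*(30 + 6*4))) = -97*(136 + (30 + 24)*(1 + 2*(30 + 24))) = -97*(136 + 54*(1 + 2*54)) = -97*(136 + 54*(1 + 108)) = -97*(136 + 54*109) = -97*(136 + 5886) = -97*6022 = -584134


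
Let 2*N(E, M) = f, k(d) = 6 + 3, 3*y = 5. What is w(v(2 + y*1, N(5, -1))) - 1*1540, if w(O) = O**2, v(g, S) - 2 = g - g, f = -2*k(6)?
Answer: -1536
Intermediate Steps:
y = 5/3 (y = (1/3)*5 = 5/3 ≈ 1.6667)
k(d) = 9
f = -18 (f = -2*9 = -18)
N(E, M) = -9 (N(E, M) = (1/2)*(-18) = -9)
v(g, S) = 2 (v(g, S) = 2 + (g - g) = 2 + 0 = 2)
w(v(2 + y*1, N(5, -1))) - 1*1540 = 2**2 - 1*1540 = 4 - 1540 = -1536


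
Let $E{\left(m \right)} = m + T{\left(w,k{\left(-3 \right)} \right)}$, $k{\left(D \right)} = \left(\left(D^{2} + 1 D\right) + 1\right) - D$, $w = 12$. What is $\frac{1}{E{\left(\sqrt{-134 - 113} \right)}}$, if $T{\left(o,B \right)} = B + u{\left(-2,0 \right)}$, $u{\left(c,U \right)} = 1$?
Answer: $\frac{11}{368} - \frac{i \sqrt{247}}{368} \approx 0.029891 - 0.042707 i$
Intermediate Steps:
$k{\left(D \right)} = 1 + D^{2}$ ($k{\left(D \right)} = \left(\left(D^{2} + D\right) + 1\right) - D = \left(\left(D + D^{2}\right) + 1\right) - D = \left(1 + D + D^{2}\right) - D = 1 + D^{2}$)
$T{\left(o,B \right)} = 1 + B$ ($T{\left(o,B \right)} = B + 1 = 1 + B$)
$E{\left(m \right)} = 11 + m$ ($E{\left(m \right)} = m + \left(1 + \left(1 + \left(-3\right)^{2}\right)\right) = m + \left(1 + \left(1 + 9\right)\right) = m + \left(1 + 10\right) = m + 11 = 11 + m$)
$\frac{1}{E{\left(\sqrt{-134 - 113} \right)}} = \frac{1}{11 + \sqrt{-134 - 113}} = \frac{1}{11 + \sqrt{-247}} = \frac{1}{11 + i \sqrt{247}}$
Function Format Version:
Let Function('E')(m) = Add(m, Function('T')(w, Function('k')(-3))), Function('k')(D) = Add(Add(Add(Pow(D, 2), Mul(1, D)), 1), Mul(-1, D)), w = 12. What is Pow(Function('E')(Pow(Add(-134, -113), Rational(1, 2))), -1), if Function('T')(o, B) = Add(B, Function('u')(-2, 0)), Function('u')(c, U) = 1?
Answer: Add(Rational(11, 368), Mul(Rational(-1, 368), I, Pow(247, Rational(1, 2)))) ≈ Add(0.029891, Mul(-0.042707, I))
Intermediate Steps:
Function('k')(D) = Add(1, Pow(D, 2)) (Function('k')(D) = Add(Add(Add(Pow(D, 2), D), 1), Mul(-1, D)) = Add(Add(Add(D, Pow(D, 2)), 1), Mul(-1, D)) = Add(Add(1, D, Pow(D, 2)), Mul(-1, D)) = Add(1, Pow(D, 2)))
Function('T')(o, B) = Add(1, B) (Function('T')(o, B) = Add(B, 1) = Add(1, B))
Function('E')(m) = Add(11, m) (Function('E')(m) = Add(m, Add(1, Add(1, Pow(-3, 2)))) = Add(m, Add(1, Add(1, 9))) = Add(m, Add(1, 10)) = Add(m, 11) = Add(11, m))
Pow(Function('E')(Pow(Add(-134, -113), Rational(1, 2))), -1) = Pow(Add(11, Pow(Add(-134, -113), Rational(1, 2))), -1) = Pow(Add(11, Pow(-247, Rational(1, 2))), -1) = Pow(Add(11, Mul(I, Pow(247, Rational(1, 2)))), -1)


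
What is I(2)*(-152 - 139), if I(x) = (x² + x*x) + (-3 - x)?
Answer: -873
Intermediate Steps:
I(x) = -3 - x + 2*x² (I(x) = (x² + x²) + (-3 - x) = 2*x² + (-3 - x) = -3 - x + 2*x²)
I(2)*(-152 - 139) = (-3 - 1*2 + 2*2²)*(-152 - 139) = (-3 - 2 + 2*4)*(-291) = (-3 - 2 + 8)*(-291) = 3*(-291) = -873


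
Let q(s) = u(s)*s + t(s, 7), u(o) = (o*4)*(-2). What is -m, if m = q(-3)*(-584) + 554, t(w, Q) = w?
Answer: -44354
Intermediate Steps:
u(o) = -8*o (u(o) = (4*o)*(-2) = -8*o)
q(s) = s - 8*s² (q(s) = (-8*s)*s + s = -8*s² + s = s - 8*s²)
m = 44354 (m = -3*(1 - 8*(-3))*(-584) + 554 = -3*(1 + 24)*(-584) + 554 = -3*25*(-584) + 554 = -75*(-584) + 554 = 43800 + 554 = 44354)
-m = -1*44354 = -44354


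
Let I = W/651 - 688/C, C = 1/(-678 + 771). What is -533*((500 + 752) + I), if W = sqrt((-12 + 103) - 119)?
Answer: 33436156 - 1066*I*sqrt(7)/651 ≈ 3.3436e+7 - 4.3324*I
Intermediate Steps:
W = 2*I*sqrt(7) (W = sqrt(91 - 119) = sqrt(-28) = 2*I*sqrt(7) ≈ 5.2915*I)
C = 1/93 ≈ 0.010753
I = -63984 + 2*I*sqrt(7)/651 (I = (2*I*sqrt(7))/651 - 688/1/93 = (2*I*sqrt(7))*(1/651) - 688*93 = 2*I*sqrt(7)/651 - 63984 = -63984 + 2*I*sqrt(7)/651 ≈ -63984.0 + 0.0081283*I)
-533*((500 + 752) + I) = -533*((500 + 752) + (-63984 + 2*I*sqrt(7)/651)) = -533*(1252 + (-63984 + 2*I*sqrt(7)/651)) = -533*(-62732 + 2*I*sqrt(7)/651) = 33436156 - 1066*I*sqrt(7)/651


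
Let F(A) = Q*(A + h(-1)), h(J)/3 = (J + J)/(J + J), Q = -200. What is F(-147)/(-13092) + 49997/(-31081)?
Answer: -129141127/33909371 ≈ -3.8084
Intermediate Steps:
h(J) = 3 (h(J) = 3*((J + J)/(J + J)) = 3*((2*J)/((2*J))) = 3*((2*J)*(1/(2*J))) = 3*1 = 3)
F(A) = -600 - 200*A (F(A) = -200*(A + 3) = -200*(3 + A) = -600 - 200*A)
F(-147)/(-13092) + 49997/(-31081) = (-600 - 200*(-147))/(-13092) + 49997/(-31081) = (-600 + 29400)*(-1/13092) + 49997*(-1/31081) = 28800*(-1/13092) - 49997/31081 = -2400/1091 - 49997/31081 = -129141127/33909371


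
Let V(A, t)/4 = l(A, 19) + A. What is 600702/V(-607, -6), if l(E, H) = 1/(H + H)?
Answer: -5706669/23065 ≈ -247.42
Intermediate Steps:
l(E, H) = 1/(2*H)
V(A, t) = 2/19 + 4*A (V(A, t) = 4*((½)/19 + A) = 4*((½)*(1/19) + A) = 4*(1/38 + A) = 2/19 + 4*A)
600702/V(-607, -6) = 600702/(2/19 + 4*(-607)) = 600702/(2/19 - 2428) = 600702/(-46130/19) = 600702*(-19/46130) = -5706669/23065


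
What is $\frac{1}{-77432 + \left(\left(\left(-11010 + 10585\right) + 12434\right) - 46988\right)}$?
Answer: $- \frac{1}{112411} \approx -8.8959 \cdot 10^{-6}$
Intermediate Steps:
$\frac{1}{-77432 + \left(\left(\left(-11010 + 10585\right) + 12434\right) - 46988\right)} = \frac{1}{-77432 + \left(\left(-425 + 12434\right) - 46988\right)} = \frac{1}{-77432 + \left(12009 - 46988\right)} = \frac{1}{-77432 - 34979} = \frac{1}{-112411} = - \frac{1}{112411}$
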